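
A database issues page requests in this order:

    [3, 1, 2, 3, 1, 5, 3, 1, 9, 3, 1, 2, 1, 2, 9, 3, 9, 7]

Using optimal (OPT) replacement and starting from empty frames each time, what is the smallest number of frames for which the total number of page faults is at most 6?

4

f=1: 18 faults
f=2: 12 faults
f=3: 8 faults
f=4: 6 faults
f=5: 6 faults
f=6: 6 faults
Smallest f with faults ≤ 6 is 4.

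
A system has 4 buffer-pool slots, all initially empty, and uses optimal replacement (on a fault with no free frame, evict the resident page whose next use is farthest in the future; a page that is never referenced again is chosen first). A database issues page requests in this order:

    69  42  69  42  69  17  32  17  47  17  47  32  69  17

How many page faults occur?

5

69: miss, frames (69)
42: miss, frames (69 42)
69: hit
42: hit
69: hit
17: miss, frames (69 42 17)
32: miss, frames (69 42 17 32)
17: hit
47: miss, evict 42, frames (69 17 32 47)
17: hit
47: hit
32: hit
69: hit
17: hit
Page faults: 5.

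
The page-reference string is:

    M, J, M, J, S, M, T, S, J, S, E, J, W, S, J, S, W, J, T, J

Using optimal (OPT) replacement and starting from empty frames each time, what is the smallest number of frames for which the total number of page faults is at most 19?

f=1: 20 faults
f=2: 10 faults
f=3: 7 faults
f=4: 6 faults
f=5: 6 faults
f=6: 6 faults
Smallest f with faults ≤ 19 is 2.

2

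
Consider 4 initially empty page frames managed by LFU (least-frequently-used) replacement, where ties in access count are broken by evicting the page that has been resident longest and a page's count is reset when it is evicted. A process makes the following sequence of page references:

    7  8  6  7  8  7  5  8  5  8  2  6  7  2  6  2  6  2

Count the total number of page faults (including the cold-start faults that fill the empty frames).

11

7: miss, frames {7}
8: miss, frames {7,8}
6: miss, frames {7,8,6}
7: hit
8: hit
7: hit
5: miss, frames {7,8,6,5}
8: hit
5: hit
8: hit
2: miss, evict 6, frames {7,8,5,2}
6: miss, evict 2, frames {7,8,5,6}
7: hit
2: miss, evict 6, frames {7,8,5,2}
6: miss, evict 2, frames {7,8,5,6}
2: miss, evict 6, frames {7,8,5,2}
6: miss, evict 2, frames {7,8,5,6}
2: miss, evict 6, frames {7,8,5,2}
Page faults: 11.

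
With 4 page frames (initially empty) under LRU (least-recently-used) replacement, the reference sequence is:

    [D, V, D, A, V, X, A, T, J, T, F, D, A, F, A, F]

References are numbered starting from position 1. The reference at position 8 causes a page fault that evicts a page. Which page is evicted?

pos 1: D -> miss, frames (D)
pos 2: V -> miss, frames (D V)
pos 3: D -> hit
pos 4: A -> miss, frames (V D A)
pos 5: V -> hit
pos 6: X -> miss, frames (D A V X)
pos 7: A -> hit
pos 8: T -> miss, evict D, frames (V X A T)
At position 8, page D is evicted.

D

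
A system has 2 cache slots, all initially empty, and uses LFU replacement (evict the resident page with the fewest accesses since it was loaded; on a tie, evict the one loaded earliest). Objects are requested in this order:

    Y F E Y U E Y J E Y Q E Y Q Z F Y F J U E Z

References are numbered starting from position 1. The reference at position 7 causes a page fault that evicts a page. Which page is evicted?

pos 1: Y: fault, frames (Y)
pos 2: F: fault, frames (Y F)
pos 3: E: fault, evict Y, frames (F E)
pos 4: Y: fault, evict F, frames (E Y)
pos 5: U: fault, evict E, frames (Y U)
pos 6: E: fault, evict Y, frames (U E)
pos 7: Y: fault, evict U, frames (E Y)
At position 7, page U is evicted.

U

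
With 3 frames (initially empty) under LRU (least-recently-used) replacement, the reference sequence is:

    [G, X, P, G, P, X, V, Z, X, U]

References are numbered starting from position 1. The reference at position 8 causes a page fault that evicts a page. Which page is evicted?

pos 1: G: miss, frames (G)
pos 2: X: miss, frames (G X)
pos 3: P: miss, frames (G X P)
pos 4: G: hit
pos 5: P: hit
pos 6: X: hit
pos 7: V: miss, evict G, frames (P X V)
pos 8: Z: miss, evict P, frames (X V Z)
At position 8, page P is evicted.

P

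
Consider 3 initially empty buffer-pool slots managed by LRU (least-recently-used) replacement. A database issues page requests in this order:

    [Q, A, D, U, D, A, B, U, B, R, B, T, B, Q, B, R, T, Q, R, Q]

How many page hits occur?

Q -> miss, frames [Q]
A -> miss, frames [Q, A]
D -> miss, frames [Q, A, D]
U -> miss, evict Q, frames [A, D, U]
D -> hit
A -> hit
B -> miss, evict U, frames [D, A, B]
U -> miss, evict D, frames [A, B, U]
B -> hit
R -> miss, evict A, frames [U, B, R]
B -> hit
T -> miss, evict U, frames [R, B, T]
B -> hit
Q -> miss, evict R, frames [T, B, Q]
B -> hit
R -> miss, evict T, frames [Q, B, R]
T -> miss, evict Q, frames [B, R, T]
Q -> miss, evict B, frames [R, T, Q]
R -> hit
Q -> hit
Hits: 8.

8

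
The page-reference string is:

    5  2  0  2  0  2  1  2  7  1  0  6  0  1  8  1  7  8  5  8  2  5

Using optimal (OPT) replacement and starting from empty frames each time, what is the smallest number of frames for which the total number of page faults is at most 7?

6

f=1: 22 faults
f=2: 12 faults
f=3: 10 faults
f=4: 9 faults
f=5: 8 faults
f=6: 7 faults
f=7: 7 faults
Smallest f with faults ≤ 7 is 6.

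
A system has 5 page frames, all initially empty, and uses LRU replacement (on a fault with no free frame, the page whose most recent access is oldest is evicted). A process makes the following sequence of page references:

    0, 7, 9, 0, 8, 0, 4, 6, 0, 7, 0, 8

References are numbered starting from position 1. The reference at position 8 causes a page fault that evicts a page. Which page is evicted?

pos 1: 0: fault, frames [0]
pos 2: 7: fault, frames [0, 7]
pos 3: 9: fault, frames [0, 7, 9]
pos 4: 0: hit
pos 5: 8: fault, frames [7, 9, 0, 8]
pos 6: 0: hit
pos 7: 4: fault, frames [7, 9, 8, 0, 4]
pos 8: 6: fault, evict 7, frames [9, 8, 0, 4, 6]
At position 8, page 7 is evicted.

7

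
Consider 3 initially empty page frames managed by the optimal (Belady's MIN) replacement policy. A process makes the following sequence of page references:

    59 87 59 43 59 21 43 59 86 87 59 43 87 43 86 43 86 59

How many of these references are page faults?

7

59 → miss, frames {59}
87 → miss, frames {59,87}
59 → hit
43 → miss, frames {59,87,43}
59 → hit
21 → miss, evict 87, frames {59,43,21}
43 → hit
59 → hit
86 → miss, evict 21, frames {59,43,86}
87 → miss, evict 86, frames {59,43,87}
59 → hit
43 → hit
87 → hit
43 → hit
86 → miss, evict 87, frames {59,43,86}
43 → hit
86 → hit
59 → hit
Page faults: 7.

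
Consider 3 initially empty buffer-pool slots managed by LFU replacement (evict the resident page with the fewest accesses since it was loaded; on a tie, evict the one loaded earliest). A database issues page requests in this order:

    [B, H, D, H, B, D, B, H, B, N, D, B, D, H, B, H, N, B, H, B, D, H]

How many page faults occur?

7

B -> miss, frames {B}
H -> miss, frames {B,H}
D -> miss, frames {B,H,D}
H -> hit
B -> hit
D -> hit
B -> hit
H -> hit
B -> hit
N -> miss, evict D, frames {B,H,N}
D -> miss, evict N, frames {B,H,D}
B -> hit
D -> hit
H -> hit
B -> hit
H -> hit
N -> miss, evict D, frames {B,H,N}
B -> hit
H -> hit
B -> hit
D -> miss, evict N, frames {B,H,D}
H -> hit
Page faults: 7.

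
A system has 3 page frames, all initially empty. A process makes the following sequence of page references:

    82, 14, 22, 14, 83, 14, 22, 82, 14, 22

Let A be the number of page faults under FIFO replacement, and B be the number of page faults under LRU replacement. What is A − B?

Under FIFO: F F F . F . . F F F → 7 faults.
Under LRU: F F F . F . . F . . → 5 faults.
A − B = 7 − 5 = 2.

2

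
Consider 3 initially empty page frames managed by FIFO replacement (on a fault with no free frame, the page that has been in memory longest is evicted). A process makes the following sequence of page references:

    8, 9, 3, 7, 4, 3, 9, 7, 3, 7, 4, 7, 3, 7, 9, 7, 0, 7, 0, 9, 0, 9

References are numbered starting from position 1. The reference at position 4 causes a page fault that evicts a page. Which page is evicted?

8

pos 1: 8: miss, frames {8}
pos 2: 9: miss, frames {8,9}
pos 3: 3: miss, frames {8,9,3}
pos 4: 7: miss, evict 8, frames {9,3,7}
At position 4, page 8 is evicted.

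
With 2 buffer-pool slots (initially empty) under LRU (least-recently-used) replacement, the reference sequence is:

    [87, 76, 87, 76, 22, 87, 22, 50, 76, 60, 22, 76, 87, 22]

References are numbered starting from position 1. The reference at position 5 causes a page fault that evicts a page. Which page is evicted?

87

pos 1: 87: miss, frames (87)
pos 2: 76: miss, frames (87 76)
pos 3: 87: hit
pos 4: 76: hit
pos 5: 22: miss, evict 87, frames (76 22)
At position 5, page 87 is evicted.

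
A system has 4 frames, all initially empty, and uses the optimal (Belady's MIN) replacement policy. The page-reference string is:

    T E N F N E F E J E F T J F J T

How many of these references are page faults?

T -> miss, frames {T}
E -> miss, frames {T,E}
N -> miss, frames {T,E,N}
F -> miss, frames {T,E,N,F}
N -> hit
E -> hit
F -> hit
E -> hit
J -> miss, evict N, frames {T,E,F,J}
E -> hit
F -> hit
T -> hit
J -> hit
F -> hit
J -> hit
T -> hit
Page faults: 5.

5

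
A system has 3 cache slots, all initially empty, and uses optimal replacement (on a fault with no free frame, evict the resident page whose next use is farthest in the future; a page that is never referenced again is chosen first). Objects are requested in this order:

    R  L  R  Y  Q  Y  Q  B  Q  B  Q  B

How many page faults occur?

R -> miss, frames {R}
L -> miss, frames {R,L}
R -> hit
Y -> miss, frames {R,L,Y}
Q -> miss, evict L, frames {R,Y,Q}
Y -> hit
Q -> hit
B -> miss, evict Y, frames {R,Q,B}
Q -> hit
B -> hit
Q -> hit
B -> hit
Page faults: 5.

5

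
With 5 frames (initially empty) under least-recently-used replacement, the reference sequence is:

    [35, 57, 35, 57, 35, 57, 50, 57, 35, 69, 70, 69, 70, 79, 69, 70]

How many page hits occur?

10

35: fault, frames [35]
57: fault, frames [35, 57]
35: hit
57: hit
35: hit
57: hit
50: fault, frames [35, 57, 50]
57: hit
35: hit
69: fault, frames [50, 57, 35, 69]
70: fault, frames [50, 57, 35, 69, 70]
69: hit
70: hit
79: fault, evict 50, frames [57, 35, 69, 70, 79]
69: hit
70: hit
Hits: 10.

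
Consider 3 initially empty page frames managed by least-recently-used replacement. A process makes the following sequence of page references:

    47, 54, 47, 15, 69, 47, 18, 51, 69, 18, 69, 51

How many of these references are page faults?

47: miss, frames (47)
54: miss, frames (47 54)
47: hit
15: miss, frames (54 47 15)
69: miss, evict 54, frames (47 15 69)
47: hit
18: miss, evict 15, frames (69 47 18)
51: miss, evict 69, frames (47 18 51)
69: miss, evict 47, frames (18 51 69)
18: hit
69: hit
51: hit
Page faults: 7.

7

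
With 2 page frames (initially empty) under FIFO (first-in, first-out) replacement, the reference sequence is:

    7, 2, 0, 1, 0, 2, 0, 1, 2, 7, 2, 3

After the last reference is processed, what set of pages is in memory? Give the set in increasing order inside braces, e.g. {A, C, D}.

7 → miss, frames (7)
2 → miss, frames (7 2)
0 → miss, evict 7, frames (2 0)
1 → miss, evict 2, frames (0 1)
0 → hit
2 → miss, evict 0, frames (1 2)
0 → miss, evict 1, frames (2 0)
1 → miss, evict 2, frames (0 1)
2 → miss, evict 0, frames (1 2)
7 → miss, evict 1, frames (2 7)
2 → hit
3 → miss, evict 2, frames (7 3)

{3, 7}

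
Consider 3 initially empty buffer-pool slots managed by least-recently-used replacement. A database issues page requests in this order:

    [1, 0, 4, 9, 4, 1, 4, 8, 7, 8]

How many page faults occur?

1 → fault, frames [1]
0 → fault, frames [1, 0]
4 → fault, frames [1, 0, 4]
9 → fault, evict 1, frames [0, 4, 9]
4 → hit
1 → fault, evict 0, frames [9, 4, 1]
4 → hit
8 → fault, evict 9, frames [1, 4, 8]
7 → fault, evict 1, frames [4, 8, 7]
8 → hit
Page faults: 7.

7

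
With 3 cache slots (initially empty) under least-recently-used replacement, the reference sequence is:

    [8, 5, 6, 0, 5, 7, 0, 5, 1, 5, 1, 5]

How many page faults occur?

8 -> miss, frames [8]
5 -> miss, frames [8, 5]
6 -> miss, frames [8, 5, 6]
0 -> miss, evict 8, frames [5, 6, 0]
5 -> hit
7 -> miss, evict 6, frames [0, 5, 7]
0 -> hit
5 -> hit
1 -> miss, evict 7, frames [0, 5, 1]
5 -> hit
1 -> hit
5 -> hit
Page faults: 6.

6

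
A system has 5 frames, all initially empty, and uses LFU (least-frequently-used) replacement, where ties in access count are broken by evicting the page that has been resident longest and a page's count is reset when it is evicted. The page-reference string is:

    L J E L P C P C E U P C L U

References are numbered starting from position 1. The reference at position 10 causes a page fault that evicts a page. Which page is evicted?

J

pos 1: L -> miss, frames (L)
pos 2: J -> miss, frames (L J)
pos 3: E -> miss, frames (L J E)
pos 4: L -> hit
pos 5: P -> miss, frames (L J E P)
pos 6: C -> miss, frames (L J E P C)
pos 7: P -> hit
pos 8: C -> hit
pos 9: E -> hit
pos 10: U -> miss, evict J, frames (L E P C U)
At position 10, page J is evicted.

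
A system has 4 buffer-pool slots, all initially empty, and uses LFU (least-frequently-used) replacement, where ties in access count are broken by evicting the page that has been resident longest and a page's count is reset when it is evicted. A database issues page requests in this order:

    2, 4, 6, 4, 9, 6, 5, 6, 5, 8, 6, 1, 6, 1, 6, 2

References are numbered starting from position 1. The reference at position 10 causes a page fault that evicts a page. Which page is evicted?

pos 1: 2 → miss, frames [2]
pos 2: 4 → miss, frames [2, 4]
pos 3: 6 → miss, frames [2, 4, 6]
pos 4: 4 → hit
pos 5: 9 → miss, frames [2, 4, 6, 9]
pos 6: 6 → hit
pos 7: 5 → miss, evict 2, frames [4, 6, 9, 5]
pos 8: 6 → hit
pos 9: 5 → hit
pos 10: 8 → miss, evict 9, frames [4, 6, 5, 8]
At position 10, page 9 is evicted.

9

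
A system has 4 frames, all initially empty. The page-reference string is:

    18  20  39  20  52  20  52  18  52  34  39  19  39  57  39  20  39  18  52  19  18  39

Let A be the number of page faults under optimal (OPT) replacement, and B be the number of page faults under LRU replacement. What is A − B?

Under OPT: F F F . F . . . . F . F . F . . . . F F . . → 9 faults.
Under LRU: F F F . F . . . . F F F . F . F . F F F . . → 12 faults.
A − B = 9 − 12 = -3.

-3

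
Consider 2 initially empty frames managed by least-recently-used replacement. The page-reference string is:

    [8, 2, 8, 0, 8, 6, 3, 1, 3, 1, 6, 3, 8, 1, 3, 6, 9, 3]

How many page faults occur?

8: miss, frames (8)
2: miss, frames (8 2)
8: hit
0: miss, evict 2, frames (8 0)
8: hit
6: miss, evict 0, frames (8 6)
3: miss, evict 8, frames (6 3)
1: miss, evict 6, frames (3 1)
3: hit
1: hit
6: miss, evict 3, frames (1 6)
3: miss, evict 1, frames (6 3)
8: miss, evict 6, frames (3 8)
1: miss, evict 3, frames (8 1)
3: miss, evict 8, frames (1 3)
6: miss, evict 1, frames (3 6)
9: miss, evict 3, frames (6 9)
3: miss, evict 6, frames (9 3)
Page faults: 14.

14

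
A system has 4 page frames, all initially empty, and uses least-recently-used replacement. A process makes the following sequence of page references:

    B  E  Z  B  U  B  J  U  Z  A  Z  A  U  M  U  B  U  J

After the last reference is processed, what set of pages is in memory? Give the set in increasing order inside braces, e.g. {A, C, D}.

B: miss, frames (B)
E: miss, frames (B E)
Z: miss, frames (B E Z)
B: hit
U: miss, frames (E Z B U)
B: hit
J: miss, evict E, frames (Z U B J)
U: hit
Z: hit
A: miss, evict B, frames (J U Z A)
Z: hit
A: hit
U: hit
M: miss, evict J, frames (Z A U M)
U: hit
B: miss, evict Z, frames (A M U B)
U: hit
J: miss, evict A, frames (M B U J)

{B, J, M, U}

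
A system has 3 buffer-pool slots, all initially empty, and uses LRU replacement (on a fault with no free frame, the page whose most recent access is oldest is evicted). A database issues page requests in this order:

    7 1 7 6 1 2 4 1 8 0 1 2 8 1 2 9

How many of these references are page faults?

7: fault, frames [7]
1: fault, frames [7, 1]
7: hit
6: fault, frames [1, 7, 6]
1: hit
2: fault, evict 7, frames [6, 1, 2]
4: fault, evict 6, frames [1, 2, 4]
1: hit
8: fault, evict 2, frames [4, 1, 8]
0: fault, evict 4, frames [1, 8, 0]
1: hit
2: fault, evict 8, frames [0, 1, 2]
8: fault, evict 0, frames [1, 2, 8]
1: hit
2: hit
9: fault, evict 8, frames [1, 2, 9]
Page faults: 10.

10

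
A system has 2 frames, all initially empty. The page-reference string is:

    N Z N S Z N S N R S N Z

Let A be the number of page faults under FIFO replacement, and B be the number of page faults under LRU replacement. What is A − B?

-2

Under FIFO: F F . F . F . . F F F F → 8 faults.
Under LRU: F F . F F F F . F F F F → 10 faults.
A − B = 8 − 10 = -2.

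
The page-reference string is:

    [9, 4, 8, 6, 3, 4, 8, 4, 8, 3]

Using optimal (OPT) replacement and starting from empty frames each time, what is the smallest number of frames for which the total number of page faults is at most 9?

2

f=1: 10 faults
f=2: 7 faults
f=3: 5 faults
f=4: 5 faults
f=5: 5 faults
Smallest f with faults ≤ 9 is 2.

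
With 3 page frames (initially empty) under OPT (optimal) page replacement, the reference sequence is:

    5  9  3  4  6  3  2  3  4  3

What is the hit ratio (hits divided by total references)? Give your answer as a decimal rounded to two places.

5: fault, frames [5]
9: fault, frames [5, 9]
3: fault, frames [5, 9, 3]
4: fault, evict 9, frames [5, 3, 4]
6: fault, evict 5, frames [3, 4, 6]
3: hit
2: fault, evict 6, frames [3, 4, 2]
3: hit
4: hit
3: hit
Hits: 4 of 10 references → 4/10 = 0.4000.

0.40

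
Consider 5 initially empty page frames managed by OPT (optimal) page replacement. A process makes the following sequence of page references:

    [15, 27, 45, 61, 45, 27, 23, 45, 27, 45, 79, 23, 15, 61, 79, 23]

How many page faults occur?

15: miss, frames {15}
27: miss, frames {15,27}
45: miss, frames {15,27,45}
61: miss, frames {15,27,45,61}
45: hit
27: hit
23: miss, frames {15,27,45,61,23}
45: hit
27: hit
45: hit
79: miss, evict 45, frames {15,27,61,23,79}
23: hit
15: hit
61: hit
79: hit
23: hit
Page faults: 6.

6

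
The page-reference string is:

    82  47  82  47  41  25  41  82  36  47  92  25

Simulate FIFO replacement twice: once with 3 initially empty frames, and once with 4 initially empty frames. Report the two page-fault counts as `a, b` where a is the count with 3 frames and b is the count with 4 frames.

3 frames: F F . . F F . F F F F F → 9 faults.
4 frames: F F . . F F . . F . F . → 6 faults.
6 < 9: adding a frame reduced faults, as is typical.

9, 6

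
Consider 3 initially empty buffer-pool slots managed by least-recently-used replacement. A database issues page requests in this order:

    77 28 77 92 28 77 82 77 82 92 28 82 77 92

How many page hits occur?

77: miss, frames [77]
28: miss, frames [77, 28]
77: hit
92: miss, frames [28, 77, 92]
28: hit
77: hit
82: miss, evict 92, frames [28, 77, 82]
77: hit
82: hit
92: miss, evict 28, frames [77, 82, 92]
28: miss, evict 77, frames [82, 92, 28]
82: hit
77: miss, evict 92, frames [28, 82, 77]
92: miss, evict 28, frames [82, 77, 92]
Hits: 6.

6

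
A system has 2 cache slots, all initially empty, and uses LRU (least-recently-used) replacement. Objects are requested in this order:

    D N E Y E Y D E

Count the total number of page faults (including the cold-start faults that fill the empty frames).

D: fault, frames (D)
N: fault, frames (D N)
E: fault, evict D, frames (N E)
Y: fault, evict N, frames (E Y)
E: hit
Y: hit
D: fault, evict E, frames (Y D)
E: fault, evict Y, frames (D E)
Page faults: 6.

6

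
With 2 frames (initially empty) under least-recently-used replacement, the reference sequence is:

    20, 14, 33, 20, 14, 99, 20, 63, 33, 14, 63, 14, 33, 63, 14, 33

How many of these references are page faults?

20: fault, frames (20)
14: fault, frames (20 14)
33: fault, evict 20, frames (14 33)
20: fault, evict 14, frames (33 20)
14: fault, evict 33, frames (20 14)
99: fault, evict 20, frames (14 99)
20: fault, evict 14, frames (99 20)
63: fault, evict 99, frames (20 63)
33: fault, evict 20, frames (63 33)
14: fault, evict 63, frames (33 14)
63: fault, evict 33, frames (14 63)
14: hit
33: fault, evict 63, frames (14 33)
63: fault, evict 14, frames (33 63)
14: fault, evict 33, frames (63 14)
33: fault, evict 63, frames (14 33)
Page faults: 15.

15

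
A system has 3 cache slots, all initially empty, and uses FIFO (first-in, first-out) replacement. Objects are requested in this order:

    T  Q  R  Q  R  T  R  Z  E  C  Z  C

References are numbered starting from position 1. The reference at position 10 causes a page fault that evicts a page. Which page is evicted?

R

pos 1: T -> miss, frames {T}
pos 2: Q -> miss, frames {T,Q}
pos 3: R -> miss, frames {T,Q,R}
pos 4: Q -> hit
pos 5: R -> hit
pos 6: T -> hit
pos 7: R -> hit
pos 8: Z -> miss, evict T, frames {Q,R,Z}
pos 9: E -> miss, evict Q, frames {R,Z,E}
pos 10: C -> miss, evict R, frames {Z,E,C}
At position 10, page R is evicted.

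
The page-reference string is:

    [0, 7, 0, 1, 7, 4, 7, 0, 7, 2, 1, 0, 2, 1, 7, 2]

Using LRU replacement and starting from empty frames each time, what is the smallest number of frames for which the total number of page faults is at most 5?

f=1: 16 faults
f=2: 13 faults
f=3: 9 faults
f=4: 6 faults
f=5: 5 faults
Smallest f with faults ≤ 5 is 5.

5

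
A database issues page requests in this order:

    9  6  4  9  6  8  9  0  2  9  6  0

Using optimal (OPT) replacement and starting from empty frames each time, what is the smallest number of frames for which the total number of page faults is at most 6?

f=1: 12 faults
f=2: 9 faults
f=3: 7 faults
f=4: 6 faults
f=5: 6 faults
f=6: 6 faults
Smallest f with faults ≤ 6 is 4.

4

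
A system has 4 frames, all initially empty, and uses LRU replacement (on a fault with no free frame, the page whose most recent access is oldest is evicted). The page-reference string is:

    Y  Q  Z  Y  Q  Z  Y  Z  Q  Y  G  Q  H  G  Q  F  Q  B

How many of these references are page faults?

Y -> fault, frames [Y]
Q -> fault, frames [Y, Q]
Z -> fault, frames [Y, Q, Z]
Y -> hit
Q -> hit
Z -> hit
Y -> hit
Z -> hit
Q -> hit
Y -> hit
G -> fault, frames [Z, Q, Y, G]
Q -> hit
H -> fault, evict Z, frames [Y, G, Q, H]
G -> hit
Q -> hit
F -> fault, evict Y, frames [H, G, Q, F]
Q -> hit
B -> fault, evict H, frames [G, F, Q, B]
Page faults: 7.

7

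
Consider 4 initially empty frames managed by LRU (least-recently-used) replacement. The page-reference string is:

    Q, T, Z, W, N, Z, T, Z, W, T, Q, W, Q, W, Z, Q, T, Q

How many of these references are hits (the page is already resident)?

12

Q -> miss, frames (Q)
T -> miss, frames (Q T)
Z -> miss, frames (Q T Z)
W -> miss, frames (Q T Z W)
N -> miss, evict Q, frames (T Z W N)
Z -> hit
T -> hit
Z -> hit
W -> hit
T -> hit
Q -> miss, evict N, frames (Z W T Q)
W -> hit
Q -> hit
W -> hit
Z -> hit
Q -> hit
T -> hit
Q -> hit
Hits: 12.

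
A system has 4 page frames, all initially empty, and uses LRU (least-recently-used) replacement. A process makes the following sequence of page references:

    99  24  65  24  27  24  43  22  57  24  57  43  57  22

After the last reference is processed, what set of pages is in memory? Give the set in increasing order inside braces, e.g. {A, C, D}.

{22, 24, 43, 57}

99 → miss, frames [99]
24 → miss, frames [99, 24]
65 → miss, frames [99, 24, 65]
24 → hit
27 → miss, frames [99, 65, 24, 27]
24 → hit
43 → miss, evict 99, frames [65, 27, 24, 43]
22 → miss, evict 65, frames [27, 24, 43, 22]
57 → miss, evict 27, frames [24, 43, 22, 57]
24 → hit
57 → hit
43 → hit
57 → hit
22 → hit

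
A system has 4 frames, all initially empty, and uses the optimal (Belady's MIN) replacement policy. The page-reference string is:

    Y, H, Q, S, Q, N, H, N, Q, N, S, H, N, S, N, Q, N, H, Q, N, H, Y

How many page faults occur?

Y → miss, frames [Y]
H → miss, frames [Y, H]
Q → miss, frames [Y, H, Q]
S → miss, frames [Y, H, Q, S]
Q → hit
N → miss, evict Y, frames [H, Q, S, N]
H → hit
N → hit
Q → hit
N → hit
S → hit
H → hit
N → hit
S → hit
N → hit
Q → hit
N → hit
H → hit
Q → hit
N → hit
H → hit
Y → miss, evict N, frames [H, Q, S, Y]
Page faults: 6.

6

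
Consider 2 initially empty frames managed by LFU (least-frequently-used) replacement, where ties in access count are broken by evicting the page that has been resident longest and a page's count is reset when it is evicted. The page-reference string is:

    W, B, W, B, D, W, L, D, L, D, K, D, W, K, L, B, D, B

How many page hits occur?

W: fault, frames (W)
B: fault, frames (W B)
W: hit
B: hit
D: fault, evict W, frames (B D)
W: fault, evict D, frames (B W)
L: fault, evict W, frames (B L)
D: fault, evict L, frames (B D)
L: fault, evict D, frames (B L)
D: fault, evict L, frames (B D)
K: fault, evict D, frames (B K)
D: fault, evict K, frames (B D)
W: fault, evict D, frames (B W)
K: fault, evict W, frames (B K)
L: fault, evict K, frames (B L)
B: hit
D: fault, evict L, frames (B D)
B: hit
Hits: 4.

4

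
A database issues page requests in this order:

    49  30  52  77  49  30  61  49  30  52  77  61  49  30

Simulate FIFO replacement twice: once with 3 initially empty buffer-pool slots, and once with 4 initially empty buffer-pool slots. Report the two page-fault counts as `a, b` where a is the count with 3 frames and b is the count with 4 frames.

3 frames: F F F F F F F . . F F . F F → 11 faults.
4 frames: F F F F . . F F F F F F F F → 12 faults.
12 > 11: adding a frame increased faults — Belady's anomaly.

11, 12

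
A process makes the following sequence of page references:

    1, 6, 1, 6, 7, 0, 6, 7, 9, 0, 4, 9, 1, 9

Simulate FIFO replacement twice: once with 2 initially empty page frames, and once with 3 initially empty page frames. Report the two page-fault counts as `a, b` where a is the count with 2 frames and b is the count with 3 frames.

2 frames: F F . . F F F F F F F F F . → 11 faults.
3 frames: F F . . F F . . F . F . F . → 7 faults.
7 < 11: adding a frame reduced faults, as is typical.

11, 7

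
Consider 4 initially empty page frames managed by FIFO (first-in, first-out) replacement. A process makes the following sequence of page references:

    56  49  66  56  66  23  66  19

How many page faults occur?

5

56 → miss, frames {56}
49 → miss, frames {56,49}
66 → miss, frames {56,49,66}
56 → hit
66 → hit
23 → miss, frames {56,49,66,23}
66 → hit
19 → miss, evict 56, frames {49,66,23,19}
Page faults: 5.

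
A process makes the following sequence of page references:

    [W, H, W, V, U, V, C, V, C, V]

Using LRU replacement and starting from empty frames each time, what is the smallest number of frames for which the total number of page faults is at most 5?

2

f=1: 10 faults
f=2: 5 faults
f=3: 5 faults
f=4: 5 faults
f=5: 5 faults
Smallest f with faults ≤ 5 is 2.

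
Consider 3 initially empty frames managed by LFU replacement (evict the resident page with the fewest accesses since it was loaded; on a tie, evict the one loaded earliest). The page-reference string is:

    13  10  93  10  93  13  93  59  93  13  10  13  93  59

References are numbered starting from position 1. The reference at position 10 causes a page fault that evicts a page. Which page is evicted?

pos 1: 13 → fault, frames [13]
pos 2: 10 → fault, frames [13, 10]
pos 3: 93 → fault, frames [13, 10, 93]
pos 4: 10 → hit
pos 5: 93 → hit
pos 6: 13 → hit
pos 7: 93 → hit
pos 8: 59 → fault, evict 13, frames [10, 93, 59]
pos 9: 93 → hit
pos 10: 13 → fault, evict 59, frames [10, 93, 13]
At position 10, page 59 is evicted.

59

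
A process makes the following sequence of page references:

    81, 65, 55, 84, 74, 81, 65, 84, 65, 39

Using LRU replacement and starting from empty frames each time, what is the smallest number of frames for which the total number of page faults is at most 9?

2

f=1: 10 faults
f=2: 9 faults
f=3: 9 faults
f=4: 8 faults
f=5: 6 faults
f=6: 6 faults
Smallest f with faults ≤ 9 is 2.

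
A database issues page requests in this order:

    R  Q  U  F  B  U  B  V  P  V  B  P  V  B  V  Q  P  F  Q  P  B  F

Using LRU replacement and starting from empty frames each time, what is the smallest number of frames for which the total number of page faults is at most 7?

f=1: 22 faults
f=2: 19 faults
f=3: 12 faults
f=4: 10 faults
f=5: 9 faults
f=6: 7 faults
f=7: 7 faults
Smallest f with faults ≤ 7 is 6.

6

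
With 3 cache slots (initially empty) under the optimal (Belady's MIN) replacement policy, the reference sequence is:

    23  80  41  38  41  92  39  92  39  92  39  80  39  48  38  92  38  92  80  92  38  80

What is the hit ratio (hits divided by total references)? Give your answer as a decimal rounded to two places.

0.64

23 → fault, frames [23]
80 → fault, frames [23, 80]
41 → fault, frames [23, 80, 41]
38 → fault, evict 23, frames [80, 41, 38]
41 → hit
92 → fault, evict 41, frames [80, 38, 92]
39 → fault, evict 38, frames [80, 92, 39]
92 → hit
39 → hit
92 → hit
39 → hit
80 → hit
39 → hit
48 → fault, evict 39, frames [80, 92, 48]
38 → fault, evict 48, frames [80, 92, 38]
92 → hit
38 → hit
92 → hit
80 → hit
92 → hit
38 → hit
80 → hit
Hits: 14 of 22 references → 14/22 = 0.6364.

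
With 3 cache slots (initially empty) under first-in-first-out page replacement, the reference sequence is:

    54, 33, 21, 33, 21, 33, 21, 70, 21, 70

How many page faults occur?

54 → fault, frames (54)
33 → fault, frames (54 33)
21 → fault, frames (54 33 21)
33 → hit
21 → hit
33 → hit
21 → hit
70 → fault, evict 54, frames (33 21 70)
21 → hit
70 → hit
Page faults: 4.

4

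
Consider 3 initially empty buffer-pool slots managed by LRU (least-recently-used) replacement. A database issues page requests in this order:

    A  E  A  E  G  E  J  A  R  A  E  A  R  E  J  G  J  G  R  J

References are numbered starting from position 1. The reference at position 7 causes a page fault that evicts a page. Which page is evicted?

A

pos 1: A -> miss, frames [A]
pos 2: E -> miss, frames [A, E]
pos 3: A -> hit
pos 4: E -> hit
pos 5: G -> miss, frames [A, E, G]
pos 6: E -> hit
pos 7: J -> miss, evict A, frames [G, E, J]
At position 7, page A is evicted.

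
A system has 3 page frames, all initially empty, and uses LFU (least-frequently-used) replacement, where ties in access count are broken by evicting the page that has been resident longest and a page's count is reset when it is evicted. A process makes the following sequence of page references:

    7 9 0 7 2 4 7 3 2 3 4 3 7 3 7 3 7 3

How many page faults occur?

8

7: miss, frames (7)
9: miss, frames (7 9)
0: miss, frames (7 9 0)
7: hit
2: miss, evict 9, frames (7 0 2)
4: miss, evict 0, frames (7 2 4)
7: hit
3: miss, evict 2, frames (7 4 3)
2: miss, evict 4, frames (7 3 2)
3: hit
4: miss, evict 2, frames (7 3 4)
3: hit
7: hit
3: hit
7: hit
3: hit
7: hit
3: hit
Page faults: 8.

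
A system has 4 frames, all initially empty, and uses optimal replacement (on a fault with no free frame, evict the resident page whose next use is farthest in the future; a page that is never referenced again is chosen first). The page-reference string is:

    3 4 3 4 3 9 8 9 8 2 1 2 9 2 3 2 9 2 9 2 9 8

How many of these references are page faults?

3: miss, frames (3)
4: miss, frames (3 4)
3: hit
4: hit
3: hit
9: miss, frames (3 4 9)
8: miss, frames (3 4 9 8)
9: hit
8: hit
2: miss, evict 4, frames (3 9 8 2)
1: miss, evict 8, frames (3 9 2 1)
2: hit
9: hit
2: hit
3: hit
2: hit
9: hit
2: hit
9: hit
2: hit
9: hit
8: miss, evict 1, frames (3 9 2 8)
Page faults: 7.

7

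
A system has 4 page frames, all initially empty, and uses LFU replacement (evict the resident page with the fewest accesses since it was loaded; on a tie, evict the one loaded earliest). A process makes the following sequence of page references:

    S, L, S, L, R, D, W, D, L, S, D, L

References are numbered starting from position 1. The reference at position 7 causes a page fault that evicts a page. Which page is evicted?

R

pos 1: S -> miss, frames {S}
pos 2: L -> miss, frames {S,L}
pos 3: S -> hit
pos 4: L -> hit
pos 5: R -> miss, frames {S,L,R}
pos 6: D -> miss, frames {S,L,R,D}
pos 7: W -> miss, evict R, frames {S,L,D,W}
At position 7, page R is evicted.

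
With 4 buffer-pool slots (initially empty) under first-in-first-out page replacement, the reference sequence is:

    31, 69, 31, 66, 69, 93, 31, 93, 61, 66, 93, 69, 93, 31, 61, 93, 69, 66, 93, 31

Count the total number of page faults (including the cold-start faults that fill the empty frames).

9

31 -> miss, frames (31)
69 -> miss, frames (31 69)
31 -> hit
66 -> miss, frames (31 69 66)
69 -> hit
93 -> miss, frames (31 69 66 93)
31 -> hit
93 -> hit
61 -> miss, evict 31, frames (69 66 93 61)
66 -> hit
93 -> hit
69 -> hit
93 -> hit
31 -> miss, evict 69, frames (66 93 61 31)
61 -> hit
93 -> hit
69 -> miss, evict 66, frames (93 61 31 69)
66 -> miss, evict 93, frames (61 31 69 66)
93 -> miss, evict 61, frames (31 69 66 93)
31 -> hit
Page faults: 9.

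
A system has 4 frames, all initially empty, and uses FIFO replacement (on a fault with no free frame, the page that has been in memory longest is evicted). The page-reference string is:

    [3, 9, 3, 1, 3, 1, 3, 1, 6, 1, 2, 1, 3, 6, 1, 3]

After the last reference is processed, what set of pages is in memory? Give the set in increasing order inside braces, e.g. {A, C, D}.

{1, 2, 3, 6}

3: fault, frames (3)
9: fault, frames (3 9)
3: hit
1: fault, frames (3 9 1)
3: hit
1: hit
3: hit
1: hit
6: fault, frames (3 9 1 6)
1: hit
2: fault, evict 3, frames (9 1 6 2)
1: hit
3: fault, evict 9, frames (1 6 2 3)
6: hit
1: hit
3: hit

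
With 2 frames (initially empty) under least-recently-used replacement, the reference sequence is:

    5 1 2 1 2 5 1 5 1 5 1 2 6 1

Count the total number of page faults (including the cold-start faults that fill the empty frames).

5 -> fault, frames (5)
1 -> fault, frames (5 1)
2 -> fault, evict 5, frames (1 2)
1 -> hit
2 -> hit
5 -> fault, evict 1, frames (2 5)
1 -> fault, evict 2, frames (5 1)
5 -> hit
1 -> hit
5 -> hit
1 -> hit
2 -> fault, evict 5, frames (1 2)
6 -> fault, evict 1, frames (2 6)
1 -> fault, evict 2, frames (6 1)
Page faults: 8.

8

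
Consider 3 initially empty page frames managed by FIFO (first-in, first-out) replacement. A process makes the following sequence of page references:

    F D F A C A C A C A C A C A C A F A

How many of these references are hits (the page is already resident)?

13

F: miss, frames [F]
D: miss, frames [F, D]
F: hit
A: miss, frames [F, D, A]
C: miss, evict F, frames [D, A, C]
A: hit
C: hit
A: hit
C: hit
A: hit
C: hit
A: hit
C: hit
A: hit
C: hit
A: hit
F: miss, evict D, frames [A, C, F]
A: hit
Hits: 13.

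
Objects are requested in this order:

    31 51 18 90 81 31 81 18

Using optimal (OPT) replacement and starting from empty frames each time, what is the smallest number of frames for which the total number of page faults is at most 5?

f=1: 8 faults
f=2: 6 faults
f=3: 5 faults
f=4: 5 faults
f=5: 5 faults
Smallest f with faults ≤ 5 is 3.

3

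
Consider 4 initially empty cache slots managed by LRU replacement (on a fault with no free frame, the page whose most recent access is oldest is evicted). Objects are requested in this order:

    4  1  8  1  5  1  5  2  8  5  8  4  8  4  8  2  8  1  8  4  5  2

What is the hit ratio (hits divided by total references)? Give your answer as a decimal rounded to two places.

4 → miss, frames {4}
1 → miss, frames {4,1}
8 → miss, frames {4,1,8}
1 → hit
5 → miss, frames {4,8,1,5}
1 → hit
5 → hit
2 → miss, evict 4, frames {8,1,5,2}
8 → hit
5 → hit
8 → hit
4 → miss, evict 1, frames {2,5,8,4}
8 → hit
4 → hit
8 → hit
2 → hit
8 → hit
1 → miss, evict 5, frames {4,2,8,1}
8 → hit
4 → hit
5 → miss, evict 2, frames {1,8,4,5}
2 → miss, evict 1, frames {8,4,5,2}
Hits: 13 of 22 references → 13/22 = 0.5909.

0.59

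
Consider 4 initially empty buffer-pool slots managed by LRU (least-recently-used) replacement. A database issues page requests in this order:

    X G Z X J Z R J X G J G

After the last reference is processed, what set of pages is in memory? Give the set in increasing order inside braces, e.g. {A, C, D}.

X → miss, frames {X}
G → miss, frames {X,G}
Z → miss, frames {X,G,Z}
X → hit
J → miss, frames {G,Z,X,J}
Z → hit
R → miss, evict G, frames {X,J,Z,R}
J → hit
X → hit
G → miss, evict Z, frames {R,J,X,G}
J → hit
G → hit

{G, J, R, X}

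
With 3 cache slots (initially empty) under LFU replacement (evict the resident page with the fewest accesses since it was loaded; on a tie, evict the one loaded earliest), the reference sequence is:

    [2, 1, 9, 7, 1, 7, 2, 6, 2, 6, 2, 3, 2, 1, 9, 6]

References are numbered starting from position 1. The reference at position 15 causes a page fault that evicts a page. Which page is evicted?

2

pos 1: 2 → fault, frames {2}
pos 2: 1 → fault, frames {2,1}
pos 3: 9 → fault, frames {2,1,9}
pos 4: 7 → fault, evict 2, frames {1,9,7}
pos 5: 1 → hit
pos 6: 7 → hit
pos 7: 2 → fault, evict 9, frames {1,7,2}
pos 8: 6 → fault, evict 2, frames {1,7,6}
pos 9: 2 → fault, evict 6, frames {1,7,2}
pos 10: 6 → fault, evict 2, frames {1,7,6}
pos 11: 2 → fault, evict 6, frames {1,7,2}
pos 12: 3 → fault, evict 2, frames {1,7,3}
pos 13: 2 → fault, evict 3, frames {1,7,2}
pos 14: 1 → hit
pos 15: 9 → fault, evict 2, frames {1,7,9}
At position 15, page 2 is evicted.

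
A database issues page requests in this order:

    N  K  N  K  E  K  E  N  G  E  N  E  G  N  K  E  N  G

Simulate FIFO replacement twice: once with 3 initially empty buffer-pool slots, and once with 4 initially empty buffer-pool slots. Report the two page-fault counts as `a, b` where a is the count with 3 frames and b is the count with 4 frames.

3 frames: F F . . F . . . F . F . . . F F . F → 8 faults.
4 frames: F F . . F . . . F . . . . . . . . . → 4 faults.
4 < 8: adding a frame reduced faults, as is typical.

8, 4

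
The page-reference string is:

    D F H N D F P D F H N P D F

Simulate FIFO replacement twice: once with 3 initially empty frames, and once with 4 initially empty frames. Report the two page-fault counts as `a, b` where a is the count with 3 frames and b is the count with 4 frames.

11, 12

3 frames: F F F F F F F . . F F . F F → 11 faults.
4 frames: F F F F . . F F F F F F F F → 12 faults.
12 > 11: adding a frame increased faults — Belady's anomaly.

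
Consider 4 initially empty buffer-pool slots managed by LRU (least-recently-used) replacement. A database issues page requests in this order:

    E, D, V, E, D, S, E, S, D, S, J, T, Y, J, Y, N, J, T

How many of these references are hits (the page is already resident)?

10

E -> miss, frames (E)
D -> miss, frames (E D)
V -> miss, frames (E D V)
E -> hit
D -> hit
S -> miss, frames (V E D S)
E -> hit
S -> hit
D -> hit
S -> hit
J -> miss, evict V, frames (E D S J)
T -> miss, evict E, frames (D S J T)
Y -> miss, evict D, frames (S J T Y)
J -> hit
Y -> hit
N -> miss, evict S, frames (T J Y N)
J -> hit
T -> hit
Hits: 10.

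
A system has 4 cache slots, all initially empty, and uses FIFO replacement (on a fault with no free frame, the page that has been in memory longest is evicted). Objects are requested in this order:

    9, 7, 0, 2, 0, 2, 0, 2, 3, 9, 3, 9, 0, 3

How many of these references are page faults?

9: fault, frames {9}
7: fault, frames {9,7}
0: fault, frames {9,7,0}
2: fault, frames {9,7,0,2}
0: hit
2: hit
0: hit
2: hit
3: fault, evict 9, frames {7,0,2,3}
9: fault, evict 7, frames {0,2,3,9}
3: hit
9: hit
0: hit
3: hit
Page faults: 6.

6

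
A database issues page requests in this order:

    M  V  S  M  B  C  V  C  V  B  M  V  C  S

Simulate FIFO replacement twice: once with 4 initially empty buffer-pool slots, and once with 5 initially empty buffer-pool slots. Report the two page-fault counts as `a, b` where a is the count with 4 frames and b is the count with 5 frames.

4 frames: F F F . F F . . . . F F . F → 8 faults.
5 frames: F F F . F F . . . . . . . . → 5 faults.
5 < 8: adding a frame reduced faults, as is typical.

8, 5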